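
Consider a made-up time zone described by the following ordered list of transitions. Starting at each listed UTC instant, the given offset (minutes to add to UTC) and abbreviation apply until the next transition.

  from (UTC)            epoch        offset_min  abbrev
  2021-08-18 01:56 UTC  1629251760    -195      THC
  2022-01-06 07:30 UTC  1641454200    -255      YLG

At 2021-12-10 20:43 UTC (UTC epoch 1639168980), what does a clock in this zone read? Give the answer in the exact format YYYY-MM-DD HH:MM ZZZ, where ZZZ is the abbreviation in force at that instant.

2021-12-10 17:28 THC

Query: 2021-12-10 20:43 UTC
Rule 1/2 (THC, -03:15): 2021-08-18 01:56 UTC ≤ query < 2022-01-06 07:30 UTC
20·60 + 43 - 195 = 1048 min
1048 = 0·1440 + 1048; 1048 = 17·60 + 28 → 17:28, same day
→ 2021-12-10 17:28 THC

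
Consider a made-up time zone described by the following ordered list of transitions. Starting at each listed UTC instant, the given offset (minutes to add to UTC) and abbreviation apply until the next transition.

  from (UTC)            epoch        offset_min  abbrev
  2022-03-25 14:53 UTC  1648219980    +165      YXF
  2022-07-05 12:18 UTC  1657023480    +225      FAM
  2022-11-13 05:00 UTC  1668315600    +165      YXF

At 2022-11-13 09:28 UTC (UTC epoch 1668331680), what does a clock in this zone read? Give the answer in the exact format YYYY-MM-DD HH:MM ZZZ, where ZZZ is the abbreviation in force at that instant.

2022-11-13 12:13 YXF

Query: 2022-11-13 09:28 UTC
Rule 3/3 (YXF, +02:45): 2022-11-13 05:00 UTC ≤ query < +∞
9·60 + 28 + 165 = 733 min
733 = 0·1440 + 733; 733 = 12·60 + 13 → 12:13, same day
→ 2022-11-13 12:13 YXF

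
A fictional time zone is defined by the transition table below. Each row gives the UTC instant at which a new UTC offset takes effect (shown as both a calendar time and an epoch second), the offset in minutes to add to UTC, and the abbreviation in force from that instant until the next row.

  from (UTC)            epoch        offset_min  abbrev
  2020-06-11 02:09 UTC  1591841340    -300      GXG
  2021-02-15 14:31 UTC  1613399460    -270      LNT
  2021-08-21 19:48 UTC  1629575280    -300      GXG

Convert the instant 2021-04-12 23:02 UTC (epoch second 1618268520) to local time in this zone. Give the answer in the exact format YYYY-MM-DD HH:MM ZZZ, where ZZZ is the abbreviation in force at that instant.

Query: 2021-04-12 23:02 UTC
Rule 2/3 (LNT, -04:30): 2021-02-15 14:31 UTC ≤ query < 2021-08-21 19:48 UTC
23·60 + 2 - 270 = 1112 min
1112 = 0·1440 + 1112; 1112 = 18·60 + 32 → 18:32, same day
→ 2021-04-12 18:32 LNT

2021-04-12 18:32 LNT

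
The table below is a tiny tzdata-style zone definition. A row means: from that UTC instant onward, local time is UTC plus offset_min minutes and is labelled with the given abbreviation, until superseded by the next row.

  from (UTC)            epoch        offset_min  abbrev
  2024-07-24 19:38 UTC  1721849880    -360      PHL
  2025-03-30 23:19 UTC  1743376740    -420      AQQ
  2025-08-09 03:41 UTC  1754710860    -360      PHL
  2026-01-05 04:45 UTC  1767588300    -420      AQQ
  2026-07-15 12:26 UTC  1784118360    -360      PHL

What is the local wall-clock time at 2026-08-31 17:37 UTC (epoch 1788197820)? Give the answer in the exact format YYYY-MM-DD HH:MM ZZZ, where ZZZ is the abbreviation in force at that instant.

Query: 2026-08-31 17:37 UTC
Rule 5/5 (PHL, -06:00): 2026-07-15 12:26 UTC ≤ query < +∞
17·60 + 37 - 360 = 697 min
697 = 0·1440 + 697; 697 = 11·60 + 37 → 11:37, same day
→ 2026-08-31 11:37 PHL

2026-08-31 11:37 PHL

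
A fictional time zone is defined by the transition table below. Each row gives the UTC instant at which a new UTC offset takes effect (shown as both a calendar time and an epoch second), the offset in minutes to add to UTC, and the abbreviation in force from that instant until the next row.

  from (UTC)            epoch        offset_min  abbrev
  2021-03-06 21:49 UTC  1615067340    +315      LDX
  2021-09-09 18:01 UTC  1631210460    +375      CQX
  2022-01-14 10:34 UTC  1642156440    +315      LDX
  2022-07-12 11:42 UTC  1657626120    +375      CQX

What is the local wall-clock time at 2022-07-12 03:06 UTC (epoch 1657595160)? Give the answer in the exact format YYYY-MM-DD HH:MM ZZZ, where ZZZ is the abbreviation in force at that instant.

Query: 2022-07-12 03:06 UTC
Rule 3/4 (LDX, +05:15): 2022-01-14 10:34 UTC ≤ query < 2022-07-12 11:42 UTC
3·60 + 6 + 315 = 501 min
501 = 0·1440 + 501; 501 = 8·60 + 21 → 08:21, same day
→ 2022-07-12 08:21 LDX

2022-07-12 08:21 LDX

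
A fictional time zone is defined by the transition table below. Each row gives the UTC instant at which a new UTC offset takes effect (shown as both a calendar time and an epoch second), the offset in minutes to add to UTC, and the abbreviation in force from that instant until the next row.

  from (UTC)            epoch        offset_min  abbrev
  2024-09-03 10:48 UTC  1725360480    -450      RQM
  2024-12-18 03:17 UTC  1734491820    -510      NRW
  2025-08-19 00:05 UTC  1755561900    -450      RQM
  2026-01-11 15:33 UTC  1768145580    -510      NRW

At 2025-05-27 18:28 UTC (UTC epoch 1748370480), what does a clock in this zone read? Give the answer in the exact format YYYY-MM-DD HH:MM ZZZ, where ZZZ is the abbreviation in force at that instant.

Query: 2025-05-27 18:28 UTC
Rule 2/4 (NRW, -08:30): 2024-12-18 03:17 UTC ≤ query < 2025-08-19 00:05 UTC
18·60 + 28 - 510 = 598 min
598 = 0·1440 + 598; 598 = 9·60 + 58 → 09:58, same day
→ 2025-05-27 09:58 NRW

2025-05-27 09:58 NRW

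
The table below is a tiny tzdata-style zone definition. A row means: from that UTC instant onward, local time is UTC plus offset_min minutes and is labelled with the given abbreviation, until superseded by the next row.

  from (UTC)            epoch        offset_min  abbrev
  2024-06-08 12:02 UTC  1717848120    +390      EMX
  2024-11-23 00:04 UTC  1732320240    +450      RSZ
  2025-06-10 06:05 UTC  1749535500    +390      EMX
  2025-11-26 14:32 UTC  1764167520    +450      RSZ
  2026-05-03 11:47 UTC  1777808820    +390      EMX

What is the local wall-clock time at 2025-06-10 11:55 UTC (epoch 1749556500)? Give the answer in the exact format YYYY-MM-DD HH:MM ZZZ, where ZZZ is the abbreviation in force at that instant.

2025-06-10 18:25 EMX

Query: 2025-06-10 11:55 UTC
Rule 3/5 (EMX, +06:30): 2025-06-10 06:05 UTC ≤ query < 2025-11-26 14:32 UTC
11·60 + 55 + 390 = 1105 min
1105 = 0·1440 + 1105; 1105 = 18·60 + 25 → 18:25, same day
→ 2025-06-10 18:25 EMX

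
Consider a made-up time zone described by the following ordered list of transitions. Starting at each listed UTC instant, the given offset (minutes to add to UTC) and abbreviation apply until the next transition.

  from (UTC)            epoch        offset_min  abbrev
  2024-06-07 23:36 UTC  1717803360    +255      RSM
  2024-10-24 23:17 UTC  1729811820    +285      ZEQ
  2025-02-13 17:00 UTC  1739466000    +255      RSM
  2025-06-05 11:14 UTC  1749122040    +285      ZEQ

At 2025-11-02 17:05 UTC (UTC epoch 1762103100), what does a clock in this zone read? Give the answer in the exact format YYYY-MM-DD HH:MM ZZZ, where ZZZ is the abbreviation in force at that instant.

Query: 2025-11-02 17:05 UTC
Rule 4/4 (ZEQ, +04:45): 2025-06-05 11:14 UTC ≤ query < +∞
17·60 + 5 + 285 = 1310 min
1310 = 0·1440 + 1310; 1310 = 21·60 + 50 → 21:50, same day
→ 2025-11-02 21:50 ZEQ

2025-11-02 21:50 ZEQ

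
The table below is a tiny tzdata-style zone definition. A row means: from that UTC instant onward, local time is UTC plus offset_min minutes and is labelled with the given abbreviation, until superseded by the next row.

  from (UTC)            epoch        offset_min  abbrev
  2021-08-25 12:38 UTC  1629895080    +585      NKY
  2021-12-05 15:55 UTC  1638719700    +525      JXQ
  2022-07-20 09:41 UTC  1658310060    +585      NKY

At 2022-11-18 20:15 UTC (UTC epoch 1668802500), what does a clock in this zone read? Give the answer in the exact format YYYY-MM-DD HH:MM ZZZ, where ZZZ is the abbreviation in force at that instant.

2022-11-19 06:00 NKY

Query: 2022-11-18 20:15 UTC
Rule 3/3 (NKY, +09:45): 2022-07-20 09:41 UTC ≤ query < +∞
20·60 + 15 + 585 = 1800 min
1800 = 1·1440 + 360; 360 = 6·60 + 0 → 06:00, 2022-11-18 + 1 day = 2022-11-19
→ 2022-11-19 06:00 NKY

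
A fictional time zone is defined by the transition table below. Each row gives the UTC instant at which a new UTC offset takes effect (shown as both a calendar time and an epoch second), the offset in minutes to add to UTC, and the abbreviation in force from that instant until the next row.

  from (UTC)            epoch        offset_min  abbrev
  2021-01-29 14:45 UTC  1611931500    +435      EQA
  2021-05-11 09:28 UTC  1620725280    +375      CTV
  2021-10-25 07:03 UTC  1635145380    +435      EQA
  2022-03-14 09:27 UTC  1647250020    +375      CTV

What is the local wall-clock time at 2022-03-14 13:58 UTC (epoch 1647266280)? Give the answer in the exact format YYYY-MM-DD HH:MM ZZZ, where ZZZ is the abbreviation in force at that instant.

Query: 2022-03-14 13:58 UTC
Rule 4/4 (CTV, +06:15): 2022-03-14 09:27 UTC ≤ query < +∞
13·60 + 58 + 375 = 1213 min
1213 = 0·1440 + 1213; 1213 = 20·60 + 13 → 20:13, same day
→ 2022-03-14 20:13 CTV

2022-03-14 20:13 CTV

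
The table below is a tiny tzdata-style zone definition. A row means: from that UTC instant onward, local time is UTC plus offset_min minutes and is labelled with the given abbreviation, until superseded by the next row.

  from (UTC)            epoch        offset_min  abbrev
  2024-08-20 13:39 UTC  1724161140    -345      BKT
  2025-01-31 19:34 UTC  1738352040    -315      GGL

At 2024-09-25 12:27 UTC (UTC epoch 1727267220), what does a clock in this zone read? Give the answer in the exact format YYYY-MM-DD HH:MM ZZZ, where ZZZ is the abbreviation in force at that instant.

2024-09-25 06:42 BKT

Query: 2024-09-25 12:27 UTC
Rule 1/2 (BKT, -05:45): 2024-08-20 13:39 UTC ≤ query < 2025-01-31 19:34 UTC
12·60 + 27 - 345 = 402 min
402 = 0·1440 + 402; 402 = 6·60 + 42 → 06:42, same day
→ 2024-09-25 06:42 BKT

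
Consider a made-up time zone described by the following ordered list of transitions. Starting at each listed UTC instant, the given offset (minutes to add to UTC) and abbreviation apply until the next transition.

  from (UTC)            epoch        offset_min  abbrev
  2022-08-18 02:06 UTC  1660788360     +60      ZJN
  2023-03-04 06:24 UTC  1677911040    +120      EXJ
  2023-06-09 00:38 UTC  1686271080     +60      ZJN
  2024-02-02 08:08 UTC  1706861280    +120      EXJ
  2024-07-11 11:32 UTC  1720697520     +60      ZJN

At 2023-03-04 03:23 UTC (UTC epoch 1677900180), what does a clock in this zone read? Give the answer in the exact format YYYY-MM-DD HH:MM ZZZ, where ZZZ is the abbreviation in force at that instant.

2023-03-04 04:23 ZJN

Query: 2023-03-04 03:23 UTC
Rule 1/5 (ZJN, +01:00): 2022-08-18 02:06 UTC ≤ query < 2023-03-04 06:24 UTC
3·60 + 23 + 60 = 263 min
263 = 0·1440 + 263; 263 = 4·60 + 23 → 04:23, same day
→ 2023-03-04 04:23 ZJN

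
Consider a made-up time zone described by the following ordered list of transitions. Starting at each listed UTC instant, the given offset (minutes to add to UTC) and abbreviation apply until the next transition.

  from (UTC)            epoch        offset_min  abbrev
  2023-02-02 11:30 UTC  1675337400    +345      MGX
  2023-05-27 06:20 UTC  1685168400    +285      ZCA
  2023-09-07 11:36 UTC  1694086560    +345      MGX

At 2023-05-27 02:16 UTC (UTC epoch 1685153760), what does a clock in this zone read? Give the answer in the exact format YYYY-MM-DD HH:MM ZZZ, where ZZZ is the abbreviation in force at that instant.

Query: 2023-05-27 02:16 UTC
Rule 1/3 (MGX, +05:45): 2023-02-02 11:30 UTC ≤ query < 2023-05-27 06:20 UTC
2·60 + 16 + 345 = 481 min
481 = 0·1440 + 481; 481 = 8·60 + 1 → 08:01, same day
→ 2023-05-27 08:01 MGX

2023-05-27 08:01 MGX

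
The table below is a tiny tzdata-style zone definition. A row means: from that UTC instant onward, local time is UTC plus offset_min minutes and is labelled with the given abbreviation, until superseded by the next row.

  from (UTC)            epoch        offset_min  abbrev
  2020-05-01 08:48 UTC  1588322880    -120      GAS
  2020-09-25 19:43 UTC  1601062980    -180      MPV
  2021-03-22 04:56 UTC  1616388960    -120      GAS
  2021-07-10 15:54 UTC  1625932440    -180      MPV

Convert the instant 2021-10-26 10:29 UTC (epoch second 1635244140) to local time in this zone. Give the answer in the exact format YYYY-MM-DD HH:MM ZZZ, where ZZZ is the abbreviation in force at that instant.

2021-10-26 07:29 MPV

Query: 2021-10-26 10:29 UTC
Rule 4/4 (MPV, -03:00): 2021-07-10 15:54 UTC ≤ query < +∞
10·60 + 29 - 180 = 449 min
449 = 0·1440 + 449; 449 = 7·60 + 29 → 07:29, same day
→ 2021-10-26 07:29 MPV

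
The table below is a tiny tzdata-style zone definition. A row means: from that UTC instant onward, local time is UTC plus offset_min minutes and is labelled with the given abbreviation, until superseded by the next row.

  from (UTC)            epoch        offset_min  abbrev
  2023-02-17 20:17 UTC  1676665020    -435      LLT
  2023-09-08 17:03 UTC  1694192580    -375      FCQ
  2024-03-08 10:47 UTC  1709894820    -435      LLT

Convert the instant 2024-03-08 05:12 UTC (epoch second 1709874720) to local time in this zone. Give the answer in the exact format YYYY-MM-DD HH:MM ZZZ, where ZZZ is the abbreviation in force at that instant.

2024-03-07 22:57 FCQ

Query: 2024-03-08 05:12 UTC
Rule 2/3 (FCQ, -06:15): 2023-09-08 17:03 UTC ≤ query < 2024-03-08 10:47 UTC
5·60 + 12 - 375 = -63 min
-63 = -1·1440 + 1377; 1377 = 22·60 + 57 → 22:57, 2024-03-08 - 1 day = 2024-03-07
→ 2024-03-07 22:57 FCQ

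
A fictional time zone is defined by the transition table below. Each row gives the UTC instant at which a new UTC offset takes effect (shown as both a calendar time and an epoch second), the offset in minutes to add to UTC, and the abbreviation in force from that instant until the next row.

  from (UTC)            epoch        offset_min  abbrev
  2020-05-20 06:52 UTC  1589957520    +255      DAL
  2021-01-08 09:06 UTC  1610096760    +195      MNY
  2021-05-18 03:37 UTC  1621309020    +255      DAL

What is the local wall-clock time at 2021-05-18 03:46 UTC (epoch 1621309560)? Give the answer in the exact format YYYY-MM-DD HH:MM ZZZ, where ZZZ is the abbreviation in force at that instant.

Query: 2021-05-18 03:46 UTC
Rule 3/3 (DAL, +04:15): 2021-05-18 03:37 UTC ≤ query < +∞
3·60 + 46 + 255 = 481 min
481 = 0·1440 + 481; 481 = 8·60 + 1 → 08:01, same day
→ 2021-05-18 08:01 DAL

2021-05-18 08:01 DAL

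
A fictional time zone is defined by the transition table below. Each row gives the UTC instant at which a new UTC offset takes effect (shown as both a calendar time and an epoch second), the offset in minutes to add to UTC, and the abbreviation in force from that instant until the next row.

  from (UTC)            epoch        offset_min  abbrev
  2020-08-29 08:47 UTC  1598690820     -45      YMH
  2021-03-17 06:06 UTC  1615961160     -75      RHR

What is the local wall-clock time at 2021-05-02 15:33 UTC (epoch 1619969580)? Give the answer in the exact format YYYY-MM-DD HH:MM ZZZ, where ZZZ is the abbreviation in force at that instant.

Query: 2021-05-02 15:33 UTC
Rule 2/2 (RHR, -01:15): 2021-03-17 06:06 UTC ≤ query < +∞
15·60 + 33 - 75 = 858 min
858 = 0·1440 + 858; 858 = 14·60 + 18 → 14:18, same day
→ 2021-05-02 14:18 RHR

2021-05-02 14:18 RHR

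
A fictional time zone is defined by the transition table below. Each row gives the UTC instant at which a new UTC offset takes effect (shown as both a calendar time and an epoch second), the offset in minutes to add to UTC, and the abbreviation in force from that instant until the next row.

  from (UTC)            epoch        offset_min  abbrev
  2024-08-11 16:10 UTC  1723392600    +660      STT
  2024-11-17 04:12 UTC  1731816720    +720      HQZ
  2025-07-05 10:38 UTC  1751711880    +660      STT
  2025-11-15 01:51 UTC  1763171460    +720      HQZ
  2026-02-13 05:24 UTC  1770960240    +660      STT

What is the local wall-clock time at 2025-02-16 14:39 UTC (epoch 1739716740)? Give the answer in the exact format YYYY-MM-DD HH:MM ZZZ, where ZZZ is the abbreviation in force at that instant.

Query: 2025-02-16 14:39 UTC
Rule 2/5 (HQZ, +12:00): 2024-11-17 04:12 UTC ≤ query < 2025-07-05 10:38 UTC
14·60 + 39 + 720 = 1599 min
1599 = 1·1440 + 159; 159 = 2·60 + 39 → 02:39, 2025-02-16 + 1 day = 2025-02-17
→ 2025-02-17 02:39 HQZ

2025-02-17 02:39 HQZ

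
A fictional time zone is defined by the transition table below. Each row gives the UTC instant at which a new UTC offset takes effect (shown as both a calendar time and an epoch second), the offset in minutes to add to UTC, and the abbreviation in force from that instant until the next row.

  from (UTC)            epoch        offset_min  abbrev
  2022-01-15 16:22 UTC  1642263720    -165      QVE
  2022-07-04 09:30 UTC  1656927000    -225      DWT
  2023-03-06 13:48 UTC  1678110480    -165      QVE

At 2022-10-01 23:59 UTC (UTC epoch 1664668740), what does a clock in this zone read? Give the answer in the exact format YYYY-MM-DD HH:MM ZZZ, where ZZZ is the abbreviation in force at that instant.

2022-10-01 20:14 DWT

Query: 2022-10-01 23:59 UTC
Rule 2/3 (DWT, -03:45): 2022-07-04 09:30 UTC ≤ query < 2023-03-06 13:48 UTC
23·60 + 59 - 225 = 1214 min
1214 = 0·1440 + 1214; 1214 = 20·60 + 14 → 20:14, same day
→ 2022-10-01 20:14 DWT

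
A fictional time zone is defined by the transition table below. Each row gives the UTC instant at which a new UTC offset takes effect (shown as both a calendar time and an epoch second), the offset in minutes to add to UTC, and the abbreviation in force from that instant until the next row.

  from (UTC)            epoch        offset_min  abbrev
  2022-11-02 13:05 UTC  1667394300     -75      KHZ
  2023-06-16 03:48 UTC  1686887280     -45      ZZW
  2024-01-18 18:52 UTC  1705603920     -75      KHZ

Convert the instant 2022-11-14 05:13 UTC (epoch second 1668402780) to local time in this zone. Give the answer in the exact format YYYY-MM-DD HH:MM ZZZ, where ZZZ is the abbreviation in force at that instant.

Query: 2022-11-14 05:13 UTC
Rule 1/3 (KHZ, -01:15): 2022-11-02 13:05 UTC ≤ query < 2023-06-16 03:48 UTC
5·60 + 13 - 75 = 238 min
238 = 0·1440 + 238; 238 = 3·60 + 58 → 03:58, same day
→ 2022-11-14 03:58 KHZ

2022-11-14 03:58 KHZ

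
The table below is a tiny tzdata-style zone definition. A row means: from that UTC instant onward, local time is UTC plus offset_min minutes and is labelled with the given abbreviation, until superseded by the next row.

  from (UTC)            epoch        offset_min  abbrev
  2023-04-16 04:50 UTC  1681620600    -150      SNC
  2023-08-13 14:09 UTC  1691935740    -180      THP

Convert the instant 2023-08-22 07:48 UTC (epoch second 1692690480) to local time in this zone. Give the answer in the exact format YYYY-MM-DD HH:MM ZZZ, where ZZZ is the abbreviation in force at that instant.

Query: 2023-08-22 07:48 UTC
Rule 2/2 (THP, -03:00): 2023-08-13 14:09 UTC ≤ query < +∞
7·60 + 48 - 180 = 288 min
288 = 0·1440 + 288; 288 = 4·60 + 48 → 04:48, same day
→ 2023-08-22 04:48 THP

2023-08-22 04:48 THP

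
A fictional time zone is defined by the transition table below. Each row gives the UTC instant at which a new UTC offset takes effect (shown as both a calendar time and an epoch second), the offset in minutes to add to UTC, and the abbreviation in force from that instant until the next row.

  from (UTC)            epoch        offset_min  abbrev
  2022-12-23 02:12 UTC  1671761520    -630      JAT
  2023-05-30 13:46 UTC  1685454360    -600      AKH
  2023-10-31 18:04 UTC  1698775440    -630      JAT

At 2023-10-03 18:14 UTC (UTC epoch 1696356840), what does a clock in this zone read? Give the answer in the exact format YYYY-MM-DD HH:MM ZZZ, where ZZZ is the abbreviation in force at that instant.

Query: 2023-10-03 18:14 UTC
Rule 2/3 (AKH, -10:00): 2023-05-30 13:46 UTC ≤ query < 2023-10-31 18:04 UTC
18·60 + 14 - 600 = 494 min
494 = 0·1440 + 494; 494 = 8·60 + 14 → 08:14, same day
→ 2023-10-03 08:14 AKH

2023-10-03 08:14 AKH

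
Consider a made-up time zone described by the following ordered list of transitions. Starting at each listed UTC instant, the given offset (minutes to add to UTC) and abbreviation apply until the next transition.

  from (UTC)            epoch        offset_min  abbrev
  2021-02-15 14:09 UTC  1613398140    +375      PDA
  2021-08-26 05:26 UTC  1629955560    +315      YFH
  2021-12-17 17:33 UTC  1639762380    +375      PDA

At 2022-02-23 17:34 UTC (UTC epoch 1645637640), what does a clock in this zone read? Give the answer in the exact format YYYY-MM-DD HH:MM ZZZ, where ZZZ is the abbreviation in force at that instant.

2022-02-23 23:49 PDA

Query: 2022-02-23 17:34 UTC
Rule 3/3 (PDA, +06:15): 2021-12-17 17:33 UTC ≤ query < +∞
17·60 + 34 + 375 = 1429 min
1429 = 0·1440 + 1429; 1429 = 23·60 + 49 → 23:49, same day
→ 2022-02-23 23:49 PDA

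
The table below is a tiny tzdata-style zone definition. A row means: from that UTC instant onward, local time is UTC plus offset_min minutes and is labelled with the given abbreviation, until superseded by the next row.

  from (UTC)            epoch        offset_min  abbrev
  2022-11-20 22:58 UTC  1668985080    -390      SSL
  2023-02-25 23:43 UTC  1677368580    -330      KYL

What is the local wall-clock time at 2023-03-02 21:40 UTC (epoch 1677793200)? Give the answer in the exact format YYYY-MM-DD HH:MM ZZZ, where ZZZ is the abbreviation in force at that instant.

2023-03-02 16:10 KYL

Query: 2023-03-02 21:40 UTC
Rule 2/2 (KYL, -05:30): 2023-02-25 23:43 UTC ≤ query < +∞
21·60 + 40 - 330 = 970 min
970 = 0·1440 + 970; 970 = 16·60 + 10 → 16:10, same day
→ 2023-03-02 16:10 KYL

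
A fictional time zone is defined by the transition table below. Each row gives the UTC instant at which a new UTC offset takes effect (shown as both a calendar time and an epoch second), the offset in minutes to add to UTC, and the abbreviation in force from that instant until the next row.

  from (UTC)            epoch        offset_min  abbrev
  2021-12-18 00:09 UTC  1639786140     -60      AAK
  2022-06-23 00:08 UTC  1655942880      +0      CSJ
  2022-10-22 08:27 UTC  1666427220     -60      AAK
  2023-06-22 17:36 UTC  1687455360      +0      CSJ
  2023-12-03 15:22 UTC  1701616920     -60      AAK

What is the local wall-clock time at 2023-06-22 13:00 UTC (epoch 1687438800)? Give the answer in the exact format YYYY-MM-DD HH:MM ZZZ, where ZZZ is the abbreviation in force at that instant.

Query: 2023-06-22 13:00 UTC
Rule 3/5 (AAK, -01:00): 2022-10-22 08:27 UTC ≤ query < 2023-06-22 17:36 UTC
13·60 + 0 - 60 = 720 min
720 = 0·1440 + 720; 720 = 12·60 + 0 → 12:00, same day
→ 2023-06-22 12:00 AAK

2023-06-22 12:00 AAK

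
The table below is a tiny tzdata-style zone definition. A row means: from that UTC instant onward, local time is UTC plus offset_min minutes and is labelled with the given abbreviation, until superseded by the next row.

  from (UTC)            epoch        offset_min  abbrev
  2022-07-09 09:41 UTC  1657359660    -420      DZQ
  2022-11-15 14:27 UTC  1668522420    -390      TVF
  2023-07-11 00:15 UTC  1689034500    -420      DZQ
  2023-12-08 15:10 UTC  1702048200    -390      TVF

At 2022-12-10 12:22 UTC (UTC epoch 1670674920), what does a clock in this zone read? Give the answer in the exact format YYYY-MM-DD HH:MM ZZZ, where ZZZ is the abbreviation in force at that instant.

2022-12-10 05:52 TVF

Query: 2022-12-10 12:22 UTC
Rule 2/4 (TVF, -06:30): 2022-11-15 14:27 UTC ≤ query < 2023-07-11 00:15 UTC
12·60 + 22 - 390 = 352 min
352 = 0·1440 + 352; 352 = 5·60 + 52 → 05:52, same day
→ 2022-12-10 05:52 TVF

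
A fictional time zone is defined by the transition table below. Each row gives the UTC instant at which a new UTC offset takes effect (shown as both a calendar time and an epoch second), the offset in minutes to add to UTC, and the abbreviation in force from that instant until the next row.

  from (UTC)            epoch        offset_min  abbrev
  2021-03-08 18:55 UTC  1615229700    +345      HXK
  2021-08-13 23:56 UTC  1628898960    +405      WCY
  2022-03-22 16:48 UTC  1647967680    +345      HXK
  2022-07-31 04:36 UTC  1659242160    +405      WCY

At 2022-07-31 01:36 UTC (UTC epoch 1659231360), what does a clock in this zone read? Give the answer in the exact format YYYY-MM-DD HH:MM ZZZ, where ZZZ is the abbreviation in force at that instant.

2022-07-31 07:21 HXK

Query: 2022-07-31 01:36 UTC
Rule 3/4 (HXK, +05:45): 2022-03-22 16:48 UTC ≤ query < 2022-07-31 04:36 UTC
1·60 + 36 + 345 = 441 min
441 = 0·1440 + 441; 441 = 7·60 + 21 → 07:21, same day
→ 2022-07-31 07:21 HXK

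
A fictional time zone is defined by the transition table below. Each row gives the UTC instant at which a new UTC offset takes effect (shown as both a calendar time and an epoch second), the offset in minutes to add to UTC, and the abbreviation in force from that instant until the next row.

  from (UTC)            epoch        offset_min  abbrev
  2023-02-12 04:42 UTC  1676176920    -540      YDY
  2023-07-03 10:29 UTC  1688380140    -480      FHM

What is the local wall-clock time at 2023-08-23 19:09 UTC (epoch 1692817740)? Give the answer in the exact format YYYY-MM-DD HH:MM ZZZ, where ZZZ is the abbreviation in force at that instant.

Query: 2023-08-23 19:09 UTC
Rule 2/2 (FHM, -08:00): 2023-07-03 10:29 UTC ≤ query < +∞
19·60 + 9 - 480 = 669 min
669 = 0·1440 + 669; 669 = 11·60 + 9 → 11:09, same day
→ 2023-08-23 11:09 FHM

2023-08-23 11:09 FHM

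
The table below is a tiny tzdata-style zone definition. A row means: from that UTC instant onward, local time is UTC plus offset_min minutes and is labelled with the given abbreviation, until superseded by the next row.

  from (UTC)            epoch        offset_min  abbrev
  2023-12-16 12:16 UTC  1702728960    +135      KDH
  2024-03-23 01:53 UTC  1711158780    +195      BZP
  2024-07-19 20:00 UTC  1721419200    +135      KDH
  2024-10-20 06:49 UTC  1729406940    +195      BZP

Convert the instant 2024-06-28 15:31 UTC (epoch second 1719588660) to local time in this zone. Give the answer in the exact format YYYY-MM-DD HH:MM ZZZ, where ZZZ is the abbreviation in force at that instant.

Query: 2024-06-28 15:31 UTC
Rule 2/4 (BZP, +03:15): 2024-03-23 01:53 UTC ≤ query < 2024-07-19 20:00 UTC
15·60 + 31 + 195 = 1126 min
1126 = 0·1440 + 1126; 1126 = 18·60 + 46 → 18:46, same day
→ 2024-06-28 18:46 BZP

2024-06-28 18:46 BZP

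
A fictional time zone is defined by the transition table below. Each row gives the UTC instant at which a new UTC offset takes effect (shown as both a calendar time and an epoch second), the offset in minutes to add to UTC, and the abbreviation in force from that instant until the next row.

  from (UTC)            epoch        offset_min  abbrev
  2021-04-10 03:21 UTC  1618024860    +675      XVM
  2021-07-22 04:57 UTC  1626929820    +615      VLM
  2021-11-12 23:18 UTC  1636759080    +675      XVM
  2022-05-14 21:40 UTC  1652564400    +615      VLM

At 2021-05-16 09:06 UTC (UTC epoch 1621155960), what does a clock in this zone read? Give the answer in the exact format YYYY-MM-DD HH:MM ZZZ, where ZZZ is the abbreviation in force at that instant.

2021-05-16 20:21 XVM

Query: 2021-05-16 09:06 UTC
Rule 1/4 (XVM, +11:15): 2021-04-10 03:21 UTC ≤ query < 2021-07-22 04:57 UTC
9·60 + 6 + 675 = 1221 min
1221 = 0·1440 + 1221; 1221 = 20·60 + 21 → 20:21, same day
→ 2021-05-16 20:21 XVM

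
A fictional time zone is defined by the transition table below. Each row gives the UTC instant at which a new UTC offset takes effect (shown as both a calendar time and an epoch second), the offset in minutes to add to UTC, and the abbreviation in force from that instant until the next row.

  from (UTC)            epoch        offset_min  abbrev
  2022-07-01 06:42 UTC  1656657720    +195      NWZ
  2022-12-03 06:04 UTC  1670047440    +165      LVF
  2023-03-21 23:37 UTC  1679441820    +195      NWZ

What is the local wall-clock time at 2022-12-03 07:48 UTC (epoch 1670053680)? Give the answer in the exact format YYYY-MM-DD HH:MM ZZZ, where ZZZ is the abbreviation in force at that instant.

Query: 2022-12-03 07:48 UTC
Rule 2/3 (LVF, +02:45): 2022-12-03 06:04 UTC ≤ query < 2023-03-21 23:37 UTC
7·60 + 48 + 165 = 633 min
633 = 0·1440 + 633; 633 = 10·60 + 33 → 10:33, same day
→ 2022-12-03 10:33 LVF

2022-12-03 10:33 LVF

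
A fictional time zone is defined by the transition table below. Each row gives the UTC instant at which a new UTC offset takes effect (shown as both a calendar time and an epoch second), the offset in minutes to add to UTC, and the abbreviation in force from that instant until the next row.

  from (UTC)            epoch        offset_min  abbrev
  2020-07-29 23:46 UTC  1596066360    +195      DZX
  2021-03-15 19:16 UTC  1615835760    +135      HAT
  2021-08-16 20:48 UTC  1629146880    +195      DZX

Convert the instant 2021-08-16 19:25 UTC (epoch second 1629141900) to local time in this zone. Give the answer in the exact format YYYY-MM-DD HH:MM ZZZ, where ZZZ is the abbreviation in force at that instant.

2021-08-16 21:40 HAT

Query: 2021-08-16 19:25 UTC
Rule 2/3 (HAT, +02:15): 2021-03-15 19:16 UTC ≤ query < 2021-08-16 20:48 UTC
19·60 + 25 + 135 = 1300 min
1300 = 0·1440 + 1300; 1300 = 21·60 + 40 → 21:40, same day
→ 2021-08-16 21:40 HAT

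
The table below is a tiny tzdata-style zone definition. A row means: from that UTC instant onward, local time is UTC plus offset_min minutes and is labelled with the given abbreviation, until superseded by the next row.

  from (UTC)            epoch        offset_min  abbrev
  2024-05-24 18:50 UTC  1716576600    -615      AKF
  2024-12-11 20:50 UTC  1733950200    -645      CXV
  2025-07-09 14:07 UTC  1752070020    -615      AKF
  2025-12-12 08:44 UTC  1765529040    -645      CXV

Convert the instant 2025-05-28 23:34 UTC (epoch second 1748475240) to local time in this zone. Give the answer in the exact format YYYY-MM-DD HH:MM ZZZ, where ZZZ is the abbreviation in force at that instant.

2025-05-28 12:49 CXV

Query: 2025-05-28 23:34 UTC
Rule 2/4 (CXV, -10:45): 2024-12-11 20:50 UTC ≤ query < 2025-07-09 14:07 UTC
23·60 + 34 - 645 = 769 min
769 = 0·1440 + 769; 769 = 12·60 + 49 → 12:49, same day
→ 2025-05-28 12:49 CXV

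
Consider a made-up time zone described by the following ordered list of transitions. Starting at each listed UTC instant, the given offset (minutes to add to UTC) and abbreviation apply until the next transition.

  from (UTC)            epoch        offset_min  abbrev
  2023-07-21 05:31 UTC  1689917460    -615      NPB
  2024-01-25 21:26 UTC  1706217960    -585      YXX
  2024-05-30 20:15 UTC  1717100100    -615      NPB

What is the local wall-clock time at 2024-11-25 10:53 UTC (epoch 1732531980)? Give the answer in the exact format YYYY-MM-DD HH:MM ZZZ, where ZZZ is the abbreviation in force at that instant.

Query: 2024-11-25 10:53 UTC
Rule 3/3 (NPB, -10:15): 2024-05-30 20:15 UTC ≤ query < +∞
10·60 + 53 - 615 = 38 min
38 = 0·1440 + 38; 38 = 0·60 + 38 → 00:38, same day
→ 2024-11-25 00:38 NPB

2024-11-25 00:38 NPB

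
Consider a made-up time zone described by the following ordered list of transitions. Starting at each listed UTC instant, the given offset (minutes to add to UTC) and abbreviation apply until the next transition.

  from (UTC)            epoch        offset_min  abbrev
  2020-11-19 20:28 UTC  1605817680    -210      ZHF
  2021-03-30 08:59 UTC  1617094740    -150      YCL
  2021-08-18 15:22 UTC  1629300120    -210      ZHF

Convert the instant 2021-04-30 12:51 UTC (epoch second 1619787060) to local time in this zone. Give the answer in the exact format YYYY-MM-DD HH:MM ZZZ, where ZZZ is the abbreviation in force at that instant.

Query: 2021-04-30 12:51 UTC
Rule 2/3 (YCL, -02:30): 2021-03-30 08:59 UTC ≤ query < 2021-08-18 15:22 UTC
12·60 + 51 - 150 = 621 min
621 = 0·1440 + 621; 621 = 10·60 + 21 → 10:21, same day
→ 2021-04-30 10:21 YCL

2021-04-30 10:21 YCL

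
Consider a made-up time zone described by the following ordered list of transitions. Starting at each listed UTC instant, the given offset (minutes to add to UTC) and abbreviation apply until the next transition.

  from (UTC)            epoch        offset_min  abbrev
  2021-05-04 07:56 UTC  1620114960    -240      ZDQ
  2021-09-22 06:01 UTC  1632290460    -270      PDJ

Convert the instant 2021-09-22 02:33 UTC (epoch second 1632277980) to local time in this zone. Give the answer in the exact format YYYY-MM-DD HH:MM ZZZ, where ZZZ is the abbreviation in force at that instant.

2021-09-21 22:33 ZDQ

Query: 2021-09-22 02:33 UTC
Rule 1/2 (ZDQ, -04:00): 2021-05-04 07:56 UTC ≤ query < 2021-09-22 06:01 UTC
2·60 + 33 - 240 = -87 min
-87 = -1·1440 + 1353; 1353 = 22·60 + 33 → 22:33, 2021-09-22 - 1 day = 2021-09-21
→ 2021-09-21 22:33 ZDQ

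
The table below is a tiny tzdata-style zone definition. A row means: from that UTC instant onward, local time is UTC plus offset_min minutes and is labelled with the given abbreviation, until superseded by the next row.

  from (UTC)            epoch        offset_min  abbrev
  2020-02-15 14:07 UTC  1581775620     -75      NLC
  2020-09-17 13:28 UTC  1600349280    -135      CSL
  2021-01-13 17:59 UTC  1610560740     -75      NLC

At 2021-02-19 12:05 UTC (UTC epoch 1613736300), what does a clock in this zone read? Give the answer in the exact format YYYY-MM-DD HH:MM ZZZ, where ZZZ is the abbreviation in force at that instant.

Query: 2021-02-19 12:05 UTC
Rule 3/3 (NLC, -01:15): 2021-01-13 17:59 UTC ≤ query < +∞
12·60 + 5 - 75 = 650 min
650 = 0·1440 + 650; 650 = 10·60 + 50 → 10:50, same day
→ 2021-02-19 10:50 NLC

2021-02-19 10:50 NLC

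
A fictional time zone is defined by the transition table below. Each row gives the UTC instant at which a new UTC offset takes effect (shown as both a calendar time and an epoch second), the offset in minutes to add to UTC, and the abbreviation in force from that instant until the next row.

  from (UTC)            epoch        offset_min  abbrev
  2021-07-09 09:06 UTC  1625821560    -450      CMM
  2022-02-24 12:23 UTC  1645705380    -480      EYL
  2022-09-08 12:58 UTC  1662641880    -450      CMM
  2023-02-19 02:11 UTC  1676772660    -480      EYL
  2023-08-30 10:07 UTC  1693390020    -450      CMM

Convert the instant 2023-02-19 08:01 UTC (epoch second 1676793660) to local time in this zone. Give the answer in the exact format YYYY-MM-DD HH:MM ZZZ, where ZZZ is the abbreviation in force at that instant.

Query: 2023-02-19 08:01 UTC
Rule 4/5 (EYL, -08:00): 2023-02-19 02:11 UTC ≤ query < 2023-08-30 10:07 UTC
8·60 + 1 - 480 = 1 min
1 = 0·1440 + 1; 1 = 0·60 + 1 → 00:01, same day
→ 2023-02-19 00:01 EYL

2023-02-19 00:01 EYL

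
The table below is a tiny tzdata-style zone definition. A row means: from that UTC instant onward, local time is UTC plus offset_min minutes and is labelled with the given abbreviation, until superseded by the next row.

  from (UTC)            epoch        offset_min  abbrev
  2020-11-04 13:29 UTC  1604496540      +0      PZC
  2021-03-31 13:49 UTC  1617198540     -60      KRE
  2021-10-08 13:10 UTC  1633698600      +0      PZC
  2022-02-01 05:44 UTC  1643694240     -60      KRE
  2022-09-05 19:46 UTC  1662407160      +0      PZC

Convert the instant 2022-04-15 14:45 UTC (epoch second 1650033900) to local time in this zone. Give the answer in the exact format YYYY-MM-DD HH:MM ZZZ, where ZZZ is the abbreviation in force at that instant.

2022-04-15 13:45 KRE

Query: 2022-04-15 14:45 UTC
Rule 4/5 (KRE, -01:00): 2022-02-01 05:44 UTC ≤ query < 2022-09-05 19:46 UTC
14·60 + 45 - 60 = 825 min
825 = 0·1440 + 825; 825 = 13·60 + 45 → 13:45, same day
→ 2022-04-15 13:45 KRE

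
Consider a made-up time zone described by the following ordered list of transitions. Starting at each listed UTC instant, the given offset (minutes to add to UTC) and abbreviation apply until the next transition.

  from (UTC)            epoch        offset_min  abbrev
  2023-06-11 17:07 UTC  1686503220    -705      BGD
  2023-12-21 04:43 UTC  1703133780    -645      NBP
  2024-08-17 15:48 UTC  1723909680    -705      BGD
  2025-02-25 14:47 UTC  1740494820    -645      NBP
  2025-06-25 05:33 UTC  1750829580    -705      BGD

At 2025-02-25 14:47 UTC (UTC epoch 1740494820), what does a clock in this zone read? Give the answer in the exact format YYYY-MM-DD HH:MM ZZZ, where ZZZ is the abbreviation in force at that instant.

2025-02-25 04:02 NBP

Query: 2025-02-25 14:47 UTC
Rule 4/5 (NBP, -10:45): 2025-02-25 14:47 UTC ≤ query < 2025-06-25 05:33 UTC
14·60 + 47 - 645 = 242 min
242 = 0·1440 + 242; 242 = 4·60 + 2 → 04:02, same day
→ 2025-02-25 04:02 NBP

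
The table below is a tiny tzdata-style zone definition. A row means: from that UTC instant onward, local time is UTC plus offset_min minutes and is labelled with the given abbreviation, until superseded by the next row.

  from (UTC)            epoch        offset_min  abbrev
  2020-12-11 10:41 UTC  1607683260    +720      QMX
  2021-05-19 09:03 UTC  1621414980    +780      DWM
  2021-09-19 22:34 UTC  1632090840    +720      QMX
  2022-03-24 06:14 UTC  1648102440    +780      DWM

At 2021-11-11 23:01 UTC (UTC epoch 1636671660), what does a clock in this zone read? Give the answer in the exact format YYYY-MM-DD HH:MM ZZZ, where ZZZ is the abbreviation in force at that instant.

Query: 2021-11-11 23:01 UTC
Rule 3/4 (QMX, +12:00): 2021-09-19 22:34 UTC ≤ query < 2022-03-24 06:14 UTC
23·60 + 1 + 720 = 2101 min
2101 = 1·1440 + 661; 661 = 11·60 + 1 → 11:01, 2021-11-11 + 1 day = 2021-11-12
→ 2021-11-12 11:01 QMX

2021-11-12 11:01 QMX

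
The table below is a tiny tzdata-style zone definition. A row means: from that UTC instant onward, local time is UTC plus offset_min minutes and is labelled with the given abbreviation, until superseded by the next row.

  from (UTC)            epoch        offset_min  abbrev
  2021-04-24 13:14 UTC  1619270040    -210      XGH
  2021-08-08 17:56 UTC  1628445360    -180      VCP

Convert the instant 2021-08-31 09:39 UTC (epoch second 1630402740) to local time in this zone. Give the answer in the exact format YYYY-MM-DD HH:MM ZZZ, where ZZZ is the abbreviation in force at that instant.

Query: 2021-08-31 09:39 UTC
Rule 2/2 (VCP, -03:00): 2021-08-08 17:56 UTC ≤ query < +∞
9·60 + 39 - 180 = 399 min
399 = 0·1440 + 399; 399 = 6·60 + 39 → 06:39, same day
→ 2021-08-31 06:39 VCP

2021-08-31 06:39 VCP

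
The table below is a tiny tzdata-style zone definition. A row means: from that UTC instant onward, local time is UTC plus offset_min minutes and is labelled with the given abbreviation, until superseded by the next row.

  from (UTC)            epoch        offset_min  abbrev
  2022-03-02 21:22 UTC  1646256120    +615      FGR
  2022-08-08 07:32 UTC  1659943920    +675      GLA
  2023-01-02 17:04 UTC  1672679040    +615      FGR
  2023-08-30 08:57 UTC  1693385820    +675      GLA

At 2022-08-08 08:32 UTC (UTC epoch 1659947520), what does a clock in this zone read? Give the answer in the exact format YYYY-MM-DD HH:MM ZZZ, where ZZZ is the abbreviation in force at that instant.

Query: 2022-08-08 08:32 UTC
Rule 2/4 (GLA, +11:15): 2022-08-08 07:32 UTC ≤ query < 2023-01-02 17:04 UTC
8·60 + 32 + 675 = 1187 min
1187 = 0·1440 + 1187; 1187 = 19·60 + 47 → 19:47, same day
→ 2022-08-08 19:47 GLA

2022-08-08 19:47 GLA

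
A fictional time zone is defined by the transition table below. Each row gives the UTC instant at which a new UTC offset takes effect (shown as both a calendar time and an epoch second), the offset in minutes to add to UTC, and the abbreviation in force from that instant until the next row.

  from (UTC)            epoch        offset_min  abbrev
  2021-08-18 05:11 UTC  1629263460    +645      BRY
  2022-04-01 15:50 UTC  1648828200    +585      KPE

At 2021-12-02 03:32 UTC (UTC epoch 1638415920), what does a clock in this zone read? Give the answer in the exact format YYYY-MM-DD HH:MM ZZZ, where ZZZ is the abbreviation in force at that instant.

Query: 2021-12-02 03:32 UTC
Rule 1/2 (BRY, +10:45): 2021-08-18 05:11 UTC ≤ query < 2022-04-01 15:50 UTC
3·60 + 32 + 645 = 857 min
857 = 0·1440 + 857; 857 = 14·60 + 17 → 14:17, same day
→ 2021-12-02 14:17 BRY

2021-12-02 14:17 BRY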